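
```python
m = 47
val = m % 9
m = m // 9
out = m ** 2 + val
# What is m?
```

Trace (tracking m):
m = 47  # -> m = 47
val = m % 9  # -> val = 2
m = m // 9  # -> m = 5
out = m ** 2 + val  # -> out = 27

Answer: 5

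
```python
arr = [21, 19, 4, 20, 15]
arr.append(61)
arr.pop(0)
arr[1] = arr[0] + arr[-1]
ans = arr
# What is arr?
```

Answer: [19, 80, 20, 15, 61]

Derivation:
Trace (tracking arr):
arr = [21, 19, 4, 20, 15]  # -> arr = [21, 19, 4, 20, 15]
arr.append(61)  # -> arr = [21, 19, 4, 20, 15, 61]
arr.pop(0)  # -> arr = [19, 4, 20, 15, 61]
arr[1] = arr[0] + arr[-1]  # -> arr = [19, 80, 20, 15, 61]
ans = arr  # -> ans = [19, 80, 20, 15, 61]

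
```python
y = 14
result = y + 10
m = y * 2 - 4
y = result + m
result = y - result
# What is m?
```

Trace (tracking m):
y = 14  # -> y = 14
result = y + 10  # -> result = 24
m = y * 2 - 4  # -> m = 24
y = result + m  # -> y = 48
result = y - result  # -> result = 24

Answer: 24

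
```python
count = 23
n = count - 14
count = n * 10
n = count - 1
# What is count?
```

Trace (tracking count):
count = 23  # -> count = 23
n = count - 14  # -> n = 9
count = n * 10  # -> count = 90
n = count - 1  # -> n = 89

Answer: 90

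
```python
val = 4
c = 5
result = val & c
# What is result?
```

Answer: 4

Derivation:
Trace (tracking result):
val = 4  # -> val = 4
c = 5  # -> c = 5
result = val & c  # -> result = 4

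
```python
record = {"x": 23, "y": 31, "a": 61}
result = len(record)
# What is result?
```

Answer: 3

Derivation:
Trace (tracking result):
record = {'x': 23, 'y': 31, 'a': 61}  # -> record = {'x': 23, 'y': 31, 'a': 61}
result = len(record)  # -> result = 3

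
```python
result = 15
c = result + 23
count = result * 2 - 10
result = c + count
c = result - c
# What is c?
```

Answer: 20

Derivation:
Trace (tracking c):
result = 15  # -> result = 15
c = result + 23  # -> c = 38
count = result * 2 - 10  # -> count = 20
result = c + count  # -> result = 58
c = result - c  # -> c = 20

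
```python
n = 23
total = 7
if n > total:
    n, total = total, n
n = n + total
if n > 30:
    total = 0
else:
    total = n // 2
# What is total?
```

Trace (tracking total):
n = 23  # -> n = 23
total = 7  # -> total = 7
if n > total:  # condition is True
    n, total = (total, n)  # -> n = 7, total = 23
n = n + total  # -> n = 30
if n > 30:  # condition is False
else:
    total = n // 2  # -> total = 15

Answer: 15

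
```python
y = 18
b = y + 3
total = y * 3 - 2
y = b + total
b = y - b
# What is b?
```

Answer: 52

Derivation:
Trace (tracking b):
y = 18  # -> y = 18
b = y + 3  # -> b = 21
total = y * 3 - 2  # -> total = 52
y = b + total  # -> y = 73
b = y - b  # -> b = 52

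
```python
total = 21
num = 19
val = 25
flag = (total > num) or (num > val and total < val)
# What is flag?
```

Answer: True

Derivation:
Trace (tracking flag):
total = 21  # -> total = 21
num = 19  # -> num = 19
val = 25  # -> val = 25
flag = total > num or (num > val and total < val)  # -> flag = True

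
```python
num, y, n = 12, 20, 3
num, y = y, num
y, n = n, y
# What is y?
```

Answer: 3

Derivation:
Trace (tracking y):
num, y, n = (12, 20, 3)  # -> num = 12, y = 20, n = 3
num, y = (y, num)  # -> num = 20, y = 12
y, n = (n, y)  # -> y = 3, n = 12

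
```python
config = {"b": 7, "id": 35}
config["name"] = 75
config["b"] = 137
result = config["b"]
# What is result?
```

Answer: 137

Derivation:
Trace (tracking result):
config = {'b': 7, 'id': 35}  # -> config = {'b': 7, 'id': 35}
config['name'] = 75  # -> config = {'b': 7, 'id': 35, 'name': 75}
config['b'] = 137  # -> config = {'b': 137, 'id': 35, 'name': 75}
result = config['b']  # -> result = 137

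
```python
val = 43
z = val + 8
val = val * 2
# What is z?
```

Answer: 51

Derivation:
Trace (tracking z):
val = 43  # -> val = 43
z = val + 8  # -> z = 51
val = val * 2  # -> val = 86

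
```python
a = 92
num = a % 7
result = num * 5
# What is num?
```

Trace (tracking num):
a = 92  # -> a = 92
num = a % 7  # -> num = 1
result = num * 5  # -> result = 5

Answer: 1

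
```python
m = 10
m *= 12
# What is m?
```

Trace (tracking m):
m = 10  # -> m = 10
m *= 12  # -> m = 120

Answer: 120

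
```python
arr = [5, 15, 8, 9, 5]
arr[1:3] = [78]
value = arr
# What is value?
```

Answer: [5, 78, 9, 5]

Derivation:
Trace (tracking value):
arr = [5, 15, 8, 9, 5]  # -> arr = [5, 15, 8, 9, 5]
arr[1:3] = [78]  # -> arr = [5, 78, 9, 5]
value = arr  # -> value = [5, 78, 9, 5]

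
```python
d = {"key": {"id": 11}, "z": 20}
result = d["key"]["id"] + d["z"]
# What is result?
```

Answer: 31

Derivation:
Trace (tracking result):
d = {'key': {'id': 11}, 'z': 20}  # -> d = {'key': {'id': 11}, 'z': 20}
result = d['key']['id'] + d['z']  # -> result = 31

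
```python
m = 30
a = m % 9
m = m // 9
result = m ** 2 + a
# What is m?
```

Answer: 3

Derivation:
Trace (tracking m):
m = 30  # -> m = 30
a = m % 9  # -> a = 3
m = m // 9  # -> m = 3
result = m ** 2 + a  # -> result = 12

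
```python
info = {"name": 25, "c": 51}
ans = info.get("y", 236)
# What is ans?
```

Answer: 236

Derivation:
Trace (tracking ans):
info = {'name': 25, 'c': 51}  # -> info = {'name': 25, 'c': 51}
ans = info.get('y', 236)  # -> ans = 236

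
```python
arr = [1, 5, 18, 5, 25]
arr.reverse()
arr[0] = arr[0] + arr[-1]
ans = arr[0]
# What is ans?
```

Trace (tracking ans):
arr = [1, 5, 18, 5, 25]  # -> arr = [1, 5, 18, 5, 25]
arr.reverse()  # -> arr = [25, 5, 18, 5, 1]
arr[0] = arr[0] + arr[-1]  # -> arr = [26, 5, 18, 5, 1]
ans = arr[0]  # -> ans = 26

Answer: 26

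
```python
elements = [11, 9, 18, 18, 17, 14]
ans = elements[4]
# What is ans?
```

Trace (tracking ans):
elements = [11, 9, 18, 18, 17, 14]  # -> elements = [11, 9, 18, 18, 17, 14]
ans = elements[4]  # -> ans = 17

Answer: 17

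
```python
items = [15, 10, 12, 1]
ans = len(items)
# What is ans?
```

Trace (tracking ans):
items = [15, 10, 12, 1]  # -> items = [15, 10, 12, 1]
ans = len(items)  # -> ans = 4

Answer: 4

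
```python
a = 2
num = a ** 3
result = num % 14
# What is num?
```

Answer: 8

Derivation:
Trace (tracking num):
a = 2  # -> a = 2
num = a ** 3  # -> num = 8
result = num % 14  # -> result = 8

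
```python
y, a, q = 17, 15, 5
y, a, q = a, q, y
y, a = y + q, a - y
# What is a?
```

Answer: -10

Derivation:
Trace (tracking a):
y, a, q = (17, 15, 5)  # -> y = 17, a = 15, q = 5
y, a, q = (a, q, y)  # -> y = 15, a = 5, q = 17
y, a = (y + q, a - y)  # -> y = 32, a = -10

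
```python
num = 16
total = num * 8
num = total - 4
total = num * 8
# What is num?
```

Trace (tracking num):
num = 16  # -> num = 16
total = num * 8  # -> total = 128
num = total - 4  # -> num = 124
total = num * 8  # -> total = 992

Answer: 124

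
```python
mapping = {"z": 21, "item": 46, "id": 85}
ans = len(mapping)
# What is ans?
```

Answer: 3

Derivation:
Trace (tracking ans):
mapping = {'z': 21, 'item': 46, 'id': 85}  # -> mapping = {'z': 21, 'item': 46, 'id': 85}
ans = len(mapping)  # -> ans = 3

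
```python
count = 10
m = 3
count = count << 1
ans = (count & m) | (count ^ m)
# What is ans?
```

Answer: 23

Derivation:
Trace (tracking ans):
count = 10  # -> count = 10
m = 3  # -> m = 3
count = count << 1  # -> count = 20
ans = count & m | count ^ m  # -> ans = 23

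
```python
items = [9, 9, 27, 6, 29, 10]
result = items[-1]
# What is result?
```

Answer: 10

Derivation:
Trace (tracking result):
items = [9, 9, 27, 6, 29, 10]  # -> items = [9, 9, 27, 6, 29, 10]
result = items[-1]  # -> result = 10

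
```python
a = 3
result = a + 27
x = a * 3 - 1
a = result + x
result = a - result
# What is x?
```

Answer: 8

Derivation:
Trace (tracking x):
a = 3  # -> a = 3
result = a + 27  # -> result = 30
x = a * 3 - 1  # -> x = 8
a = result + x  # -> a = 38
result = a - result  # -> result = 8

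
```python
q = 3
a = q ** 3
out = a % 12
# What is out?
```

Answer: 3

Derivation:
Trace (tracking out):
q = 3  # -> q = 3
a = q ** 3  # -> a = 27
out = a % 12  # -> out = 3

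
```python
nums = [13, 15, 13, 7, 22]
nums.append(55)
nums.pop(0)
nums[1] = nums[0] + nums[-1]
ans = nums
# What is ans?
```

Answer: [15, 70, 7, 22, 55]

Derivation:
Trace (tracking ans):
nums = [13, 15, 13, 7, 22]  # -> nums = [13, 15, 13, 7, 22]
nums.append(55)  # -> nums = [13, 15, 13, 7, 22, 55]
nums.pop(0)  # -> nums = [15, 13, 7, 22, 55]
nums[1] = nums[0] + nums[-1]  # -> nums = [15, 70, 7, 22, 55]
ans = nums  # -> ans = [15, 70, 7, 22, 55]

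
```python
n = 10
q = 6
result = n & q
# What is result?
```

Answer: 2

Derivation:
Trace (tracking result):
n = 10  # -> n = 10
q = 6  # -> q = 6
result = n & q  # -> result = 2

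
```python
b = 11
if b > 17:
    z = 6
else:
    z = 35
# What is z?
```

Answer: 35

Derivation:
Trace (tracking z):
b = 11  # -> b = 11
if b > 17:  # condition is False
else:
    z = 35  # -> z = 35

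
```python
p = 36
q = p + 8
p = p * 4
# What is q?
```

Answer: 44

Derivation:
Trace (tracking q):
p = 36  # -> p = 36
q = p + 8  # -> q = 44
p = p * 4  # -> p = 144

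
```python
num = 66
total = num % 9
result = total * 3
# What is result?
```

Answer: 9

Derivation:
Trace (tracking result):
num = 66  # -> num = 66
total = num % 9  # -> total = 3
result = total * 3  # -> result = 9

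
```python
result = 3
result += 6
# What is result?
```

Answer: 9

Derivation:
Trace (tracking result):
result = 3  # -> result = 3
result += 6  # -> result = 9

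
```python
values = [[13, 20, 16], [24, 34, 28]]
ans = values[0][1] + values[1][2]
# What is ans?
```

Trace (tracking ans):
values = [[13, 20, 16], [24, 34, 28]]  # -> values = [[13, 20, 16], [24, 34, 28]]
ans = values[0][1] + values[1][2]  # -> ans = 48

Answer: 48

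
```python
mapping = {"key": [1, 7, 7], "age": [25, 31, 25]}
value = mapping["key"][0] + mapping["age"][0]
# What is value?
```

Trace (tracking value):
mapping = {'key': [1, 7, 7], 'age': [25, 31, 25]}  # -> mapping = {'key': [1, 7, 7], 'age': [25, 31, 25]}
value = mapping['key'][0] + mapping['age'][0]  # -> value = 26

Answer: 26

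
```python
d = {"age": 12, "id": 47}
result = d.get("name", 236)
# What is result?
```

Trace (tracking result):
d = {'age': 12, 'id': 47}  # -> d = {'age': 12, 'id': 47}
result = d.get('name', 236)  # -> result = 236

Answer: 236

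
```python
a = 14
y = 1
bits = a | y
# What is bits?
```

Trace (tracking bits):
a = 14  # -> a = 14
y = 1  # -> y = 1
bits = a | y  # -> bits = 15

Answer: 15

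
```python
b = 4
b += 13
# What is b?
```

Answer: 17

Derivation:
Trace (tracking b):
b = 4  # -> b = 4
b += 13  # -> b = 17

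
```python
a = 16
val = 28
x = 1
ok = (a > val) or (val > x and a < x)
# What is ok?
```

Answer: False

Derivation:
Trace (tracking ok):
a = 16  # -> a = 16
val = 28  # -> val = 28
x = 1  # -> x = 1
ok = a > val or (val > x and a < x)  # -> ok = False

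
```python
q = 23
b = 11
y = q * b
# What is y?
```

Answer: 253

Derivation:
Trace (tracking y):
q = 23  # -> q = 23
b = 11  # -> b = 11
y = q * b  # -> y = 253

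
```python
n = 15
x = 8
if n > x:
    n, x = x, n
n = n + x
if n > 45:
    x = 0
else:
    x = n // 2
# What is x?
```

Answer: 11

Derivation:
Trace (tracking x):
n = 15  # -> n = 15
x = 8  # -> x = 8
if n > x:  # condition is True
    n, x = (x, n)  # -> n = 8, x = 15
n = n + x  # -> n = 23
if n > 45:  # condition is False
else:
    x = n // 2  # -> x = 11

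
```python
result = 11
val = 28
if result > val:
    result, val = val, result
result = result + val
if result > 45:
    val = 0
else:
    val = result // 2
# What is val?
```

Trace (tracking val):
result = 11  # -> result = 11
val = 28  # -> val = 28
if result > val:  # condition is False
result = result + val  # -> result = 39
if result > 45:  # condition is False
else:
    val = result // 2  # -> val = 19

Answer: 19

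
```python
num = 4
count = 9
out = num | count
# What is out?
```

Answer: 13

Derivation:
Trace (tracking out):
num = 4  # -> num = 4
count = 9  # -> count = 9
out = num | count  # -> out = 13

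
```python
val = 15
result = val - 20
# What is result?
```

Trace (tracking result):
val = 15  # -> val = 15
result = val - 20  # -> result = -5

Answer: -5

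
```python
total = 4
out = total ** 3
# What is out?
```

Trace (tracking out):
total = 4  # -> total = 4
out = total ** 3  # -> out = 64

Answer: 64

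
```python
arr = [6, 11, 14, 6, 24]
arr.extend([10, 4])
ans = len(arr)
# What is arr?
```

Trace (tracking arr):
arr = [6, 11, 14, 6, 24]  # -> arr = [6, 11, 14, 6, 24]
arr.extend([10, 4])  # -> arr = [6, 11, 14, 6, 24, 10, 4]
ans = len(arr)  # -> ans = 7

Answer: [6, 11, 14, 6, 24, 10, 4]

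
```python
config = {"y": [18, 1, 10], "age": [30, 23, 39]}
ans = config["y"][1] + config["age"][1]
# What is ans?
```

Trace (tracking ans):
config = {'y': [18, 1, 10], 'age': [30, 23, 39]}  # -> config = {'y': [18, 1, 10], 'age': [30, 23, 39]}
ans = config['y'][1] + config['age'][1]  # -> ans = 24

Answer: 24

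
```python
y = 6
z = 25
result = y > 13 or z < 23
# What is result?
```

Trace (tracking result):
y = 6  # -> y = 6
z = 25  # -> z = 25
result = y > 13 or z < 23  # -> result = False

Answer: False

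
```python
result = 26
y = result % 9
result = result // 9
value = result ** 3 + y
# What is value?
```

Trace (tracking value):
result = 26  # -> result = 26
y = result % 9  # -> y = 8
result = result // 9  # -> result = 2
value = result ** 3 + y  # -> value = 16

Answer: 16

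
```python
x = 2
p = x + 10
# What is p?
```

Answer: 12

Derivation:
Trace (tracking p):
x = 2  # -> x = 2
p = x + 10  # -> p = 12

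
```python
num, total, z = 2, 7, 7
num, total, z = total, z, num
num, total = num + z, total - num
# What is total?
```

Answer: 0

Derivation:
Trace (tracking total):
num, total, z = (2, 7, 7)  # -> num = 2, total = 7, z = 7
num, total, z = (total, z, num)  # -> num = 7, total = 7, z = 2
num, total = (num + z, total - num)  # -> num = 9, total = 0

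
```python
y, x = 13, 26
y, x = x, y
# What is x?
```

Trace (tracking x):
y, x = (13, 26)  # -> y = 13, x = 26
y, x = (x, y)  # -> y = 26, x = 13

Answer: 13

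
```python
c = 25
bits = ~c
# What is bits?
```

Trace (tracking bits):
c = 25  # -> c = 25
bits = ~c  # -> bits = -26

Answer: -26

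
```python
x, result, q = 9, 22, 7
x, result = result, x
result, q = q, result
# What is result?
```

Trace (tracking result):
x, result, q = (9, 22, 7)  # -> x = 9, result = 22, q = 7
x, result = (result, x)  # -> x = 22, result = 9
result, q = (q, result)  # -> result = 7, q = 9

Answer: 7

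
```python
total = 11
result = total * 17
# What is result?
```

Answer: 187

Derivation:
Trace (tracking result):
total = 11  # -> total = 11
result = total * 17  # -> result = 187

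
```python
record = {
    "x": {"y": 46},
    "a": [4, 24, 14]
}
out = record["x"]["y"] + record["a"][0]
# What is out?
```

Trace (tracking out):
record = {'x': {'y': 46}, 'a': [4, 24, 14]}  # -> record = {'x': {'y': 46}, 'a': [4, 24, 14]}
out = record['x']['y'] + record['a'][0]  # -> out = 50

Answer: 50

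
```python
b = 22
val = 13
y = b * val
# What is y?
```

Trace (tracking y):
b = 22  # -> b = 22
val = 13  # -> val = 13
y = b * val  # -> y = 286

Answer: 286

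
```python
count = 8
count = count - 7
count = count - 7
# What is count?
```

Answer: -6

Derivation:
Trace (tracking count):
count = 8  # -> count = 8
count = count - 7  # -> count = 1
count = count - 7  # -> count = -6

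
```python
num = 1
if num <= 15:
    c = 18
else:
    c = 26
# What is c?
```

Answer: 18

Derivation:
Trace (tracking c):
num = 1  # -> num = 1
if num <= 15:  # condition is True
    c = 18  # -> c = 18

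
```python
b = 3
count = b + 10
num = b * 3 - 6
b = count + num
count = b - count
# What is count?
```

Answer: 3

Derivation:
Trace (tracking count):
b = 3  # -> b = 3
count = b + 10  # -> count = 13
num = b * 3 - 6  # -> num = 3
b = count + num  # -> b = 16
count = b - count  # -> count = 3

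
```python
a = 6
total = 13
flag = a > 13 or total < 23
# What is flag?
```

Answer: True

Derivation:
Trace (tracking flag):
a = 6  # -> a = 6
total = 13  # -> total = 13
flag = a > 13 or total < 23  # -> flag = True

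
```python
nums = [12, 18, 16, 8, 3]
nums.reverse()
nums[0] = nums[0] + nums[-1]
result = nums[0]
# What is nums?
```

Trace (tracking nums):
nums = [12, 18, 16, 8, 3]  # -> nums = [12, 18, 16, 8, 3]
nums.reverse()  # -> nums = [3, 8, 16, 18, 12]
nums[0] = nums[0] + nums[-1]  # -> nums = [15, 8, 16, 18, 12]
result = nums[0]  # -> result = 15

Answer: [15, 8, 16, 18, 12]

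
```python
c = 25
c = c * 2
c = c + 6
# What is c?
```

Trace (tracking c):
c = 25  # -> c = 25
c = c * 2  # -> c = 50
c = c + 6  # -> c = 56

Answer: 56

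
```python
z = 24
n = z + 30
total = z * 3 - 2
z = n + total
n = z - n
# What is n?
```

Trace (tracking n):
z = 24  # -> z = 24
n = z + 30  # -> n = 54
total = z * 3 - 2  # -> total = 70
z = n + total  # -> z = 124
n = z - n  # -> n = 70

Answer: 70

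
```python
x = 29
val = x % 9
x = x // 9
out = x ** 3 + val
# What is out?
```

Trace (tracking out):
x = 29  # -> x = 29
val = x % 9  # -> val = 2
x = x // 9  # -> x = 3
out = x ** 3 + val  # -> out = 29

Answer: 29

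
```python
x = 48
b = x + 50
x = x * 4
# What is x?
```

Answer: 192

Derivation:
Trace (tracking x):
x = 48  # -> x = 48
b = x + 50  # -> b = 98
x = x * 4  # -> x = 192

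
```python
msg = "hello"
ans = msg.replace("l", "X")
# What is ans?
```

Answer: 'heXXo'

Derivation:
Trace (tracking ans):
msg = 'hello'  # -> msg = 'hello'
ans = msg.replace('l', 'X')  # -> ans = 'heXXo'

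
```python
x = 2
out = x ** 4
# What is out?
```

Answer: 16

Derivation:
Trace (tracking out):
x = 2  # -> x = 2
out = x ** 4  # -> out = 16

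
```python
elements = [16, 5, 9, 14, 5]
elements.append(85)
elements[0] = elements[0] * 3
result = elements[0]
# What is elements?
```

Trace (tracking elements):
elements = [16, 5, 9, 14, 5]  # -> elements = [16, 5, 9, 14, 5]
elements.append(85)  # -> elements = [16, 5, 9, 14, 5, 85]
elements[0] = elements[0] * 3  # -> elements = [48, 5, 9, 14, 5, 85]
result = elements[0]  # -> result = 48

Answer: [48, 5, 9, 14, 5, 85]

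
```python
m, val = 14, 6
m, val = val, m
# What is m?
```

Trace (tracking m):
m, val = (14, 6)  # -> m = 14, val = 6
m, val = (val, m)  # -> m = 6, val = 14

Answer: 6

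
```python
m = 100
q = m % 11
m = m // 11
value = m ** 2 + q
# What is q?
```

Answer: 1

Derivation:
Trace (tracking q):
m = 100  # -> m = 100
q = m % 11  # -> q = 1
m = m // 11  # -> m = 9
value = m ** 2 + q  # -> value = 82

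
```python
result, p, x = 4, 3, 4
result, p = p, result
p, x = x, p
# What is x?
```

Answer: 4

Derivation:
Trace (tracking x):
result, p, x = (4, 3, 4)  # -> result = 4, p = 3, x = 4
result, p = (p, result)  # -> result = 3, p = 4
p, x = (x, p)  # -> p = 4, x = 4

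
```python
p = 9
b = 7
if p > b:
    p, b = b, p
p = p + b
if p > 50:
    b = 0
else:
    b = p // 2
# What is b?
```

Trace (tracking b):
p = 9  # -> p = 9
b = 7  # -> b = 7
if p > b:  # condition is True
    p, b = (b, p)  # -> p = 7, b = 9
p = p + b  # -> p = 16
if p > 50:  # condition is False
else:
    b = p // 2  # -> b = 8

Answer: 8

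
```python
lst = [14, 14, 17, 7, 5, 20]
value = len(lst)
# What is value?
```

Answer: 6

Derivation:
Trace (tracking value):
lst = [14, 14, 17, 7, 5, 20]  # -> lst = [14, 14, 17, 7, 5, 20]
value = len(lst)  # -> value = 6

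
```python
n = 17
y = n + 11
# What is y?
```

Answer: 28

Derivation:
Trace (tracking y):
n = 17  # -> n = 17
y = n + 11  # -> y = 28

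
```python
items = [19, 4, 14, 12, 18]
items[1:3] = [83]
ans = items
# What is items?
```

Answer: [19, 83, 12, 18]

Derivation:
Trace (tracking items):
items = [19, 4, 14, 12, 18]  # -> items = [19, 4, 14, 12, 18]
items[1:3] = [83]  # -> items = [19, 83, 12, 18]
ans = items  # -> ans = [19, 83, 12, 18]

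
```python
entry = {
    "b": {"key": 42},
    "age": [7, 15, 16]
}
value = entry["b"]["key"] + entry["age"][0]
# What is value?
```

Answer: 49

Derivation:
Trace (tracking value):
entry = {'b': {'key': 42}, 'age': [7, 15, 16]}  # -> entry = {'b': {'key': 42}, 'age': [7, 15, 16]}
value = entry['b']['key'] + entry['age'][0]  # -> value = 49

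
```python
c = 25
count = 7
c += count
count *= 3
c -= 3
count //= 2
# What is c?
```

Answer: 29

Derivation:
Trace (tracking c):
c = 25  # -> c = 25
count = 7  # -> count = 7
c += count  # -> c = 32
count *= 3  # -> count = 21
c -= 3  # -> c = 29
count //= 2  # -> count = 10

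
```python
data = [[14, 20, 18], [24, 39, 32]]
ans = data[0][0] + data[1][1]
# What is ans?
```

Answer: 53

Derivation:
Trace (tracking ans):
data = [[14, 20, 18], [24, 39, 32]]  # -> data = [[14, 20, 18], [24, 39, 32]]
ans = data[0][0] + data[1][1]  # -> ans = 53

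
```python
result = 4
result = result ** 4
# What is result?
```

Answer: 256

Derivation:
Trace (tracking result):
result = 4  # -> result = 4
result = result ** 4  # -> result = 256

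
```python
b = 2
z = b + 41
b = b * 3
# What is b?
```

Trace (tracking b):
b = 2  # -> b = 2
z = b + 41  # -> z = 43
b = b * 3  # -> b = 6

Answer: 6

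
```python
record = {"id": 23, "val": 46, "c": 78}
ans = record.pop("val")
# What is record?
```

Answer: {'id': 23, 'c': 78}

Derivation:
Trace (tracking record):
record = {'id': 23, 'val': 46, 'c': 78}  # -> record = {'id': 23, 'val': 46, 'c': 78}
ans = record.pop('val')  # -> ans = 46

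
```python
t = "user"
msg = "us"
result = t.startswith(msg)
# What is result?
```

Trace (tracking result):
t = 'user'  # -> t = 'user'
msg = 'us'  # -> msg = 'us'
result = t.startswith(msg)  # -> result = True

Answer: True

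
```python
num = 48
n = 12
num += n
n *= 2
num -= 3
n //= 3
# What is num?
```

Answer: 57

Derivation:
Trace (tracking num):
num = 48  # -> num = 48
n = 12  # -> n = 12
num += n  # -> num = 60
n *= 2  # -> n = 24
num -= 3  # -> num = 57
n //= 3  # -> n = 8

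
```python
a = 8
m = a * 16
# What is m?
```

Trace (tracking m):
a = 8  # -> a = 8
m = a * 16  # -> m = 128

Answer: 128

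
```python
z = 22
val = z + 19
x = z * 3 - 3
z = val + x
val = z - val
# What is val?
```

Answer: 63

Derivation:
Trace (tracking val):
z = 22  # -> z = 22
val = z + 19  # -> val = 41
x = z * 3 - 3  # -> x = 63
z = val + x  # -> z = 104
val = z - val  # -> val = 63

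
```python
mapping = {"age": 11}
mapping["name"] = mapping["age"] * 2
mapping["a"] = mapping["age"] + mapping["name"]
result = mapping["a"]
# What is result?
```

Trace (tracking result):
mapping = {'age': 11}  # -> mapping = {'age': 11}
mapping['name'] = mapping['age'] * 2  # -> mapping = {'age': 11, 'name': 22}
mapping['a'] = mapping['age'] + mapping['name']  # -> mapping = {'age': 11, 'name': 22, 'a': 33}
result = mapping['a']  # -> result = 33

Answer: 33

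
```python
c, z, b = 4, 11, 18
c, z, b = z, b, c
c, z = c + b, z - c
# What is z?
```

Trace (tracking z):
c, z, b = (4, 11, 18)  # -> c = 4, z = 11, b = 18
c, z, b = (z, b, c)  # -> c = 11, z = 18, b = 4
c, z = (c + b, z - c)  # -> c = 15, z = 7

Answer: 7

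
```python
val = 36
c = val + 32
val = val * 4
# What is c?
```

Trace (tracking c):
val = 36  # -> val = 36
c = val + 32  # -> c = 68
val = val * 4  # -> val = 144

Answer: 68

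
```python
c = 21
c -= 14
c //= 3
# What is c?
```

Answer: 2

Derivation:
Trace (tracking c):
c = 21  # -> c = 21
c -= 14  # -> c = 7
c //= 3  # -> c = 2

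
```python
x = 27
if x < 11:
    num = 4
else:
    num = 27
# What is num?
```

Answer: 27

Derivation:
Trace (tracking num):
x = 27  # -> x = 27
if x < 11:  # condition is False
else:
    num = 27  # -> num = 27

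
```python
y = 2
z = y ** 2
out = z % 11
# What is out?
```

Answer: 4

Derivation:
Trace (tracking out):
y = 2  # -> y = 2
z = y ** 2  # -> z = 4
out = z % 11  # -> out = 4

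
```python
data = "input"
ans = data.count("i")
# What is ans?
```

Trace (tracking ans):
data = 'input'  # -> data = 'input'
ans = data.count('i')  # -> ans = 1

Answer: 1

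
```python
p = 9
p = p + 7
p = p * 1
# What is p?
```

Answer: 16

Derivation:
Trace (tracking p):
p = 9  # -> p = 9
p = p + 7  # -> p = 16
p = p * 1  # -> p = 16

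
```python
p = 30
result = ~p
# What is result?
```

Answer: -31

Derivation:
Trace (tracking result):
p = 30  # -> p = 30
result = ~p  # -> result = -31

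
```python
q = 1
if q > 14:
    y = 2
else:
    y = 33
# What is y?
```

Answer: 33

Derivation:
Trace (tracking y):
q = 1  # -> q = 1
if q > 14:  # condition is False
else:
    y = 33  # -> y = 33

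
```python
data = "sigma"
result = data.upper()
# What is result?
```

Answer: 'SIGMA'

Derivation:
Trace (tracking result):
data = 'sigma'  # -> data = 'sigma'
result = data.upper()  # -> result = 'SIGMA'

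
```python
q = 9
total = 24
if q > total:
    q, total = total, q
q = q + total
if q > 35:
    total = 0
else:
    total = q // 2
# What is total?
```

Trace (tracking total):
q = 9  # -> q = 9
total = 24  # -> total = 24
if q > total:  # condition is False
q = q + total  # -> q = 33
if q > 35:  # condition is False
else:
    total = q // 2  # -> total = 16

Answer: 16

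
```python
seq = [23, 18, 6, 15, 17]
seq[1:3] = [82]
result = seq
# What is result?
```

Trace (tracking result):
seq = [23, 18, 6, 15, 17]  # -> seq = [23, 18, 6, 15, 17]
seq[1:3] = [82]  # -> seq = [23, 82, 15, 17]
result = seq  # -> result = [23, 82, 15, 17]

Answer: [23, 82, 15, 17]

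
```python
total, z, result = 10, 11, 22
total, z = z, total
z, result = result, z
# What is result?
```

Trace (tracking result):
total, z, result = (10, 11, 22)  # -> total = 10, z = 11, result = 22
total, z = (z, total)  # -> total = 11, z = 10
z, result = (result, z)  # -> z = 22, result = 10

Answer: 10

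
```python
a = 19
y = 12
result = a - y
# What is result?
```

Trace (tracking result):
a = 19  # -> a = 19
y = 12  # -> y = 12
result = a - y  # -> result = 7

Answer: 7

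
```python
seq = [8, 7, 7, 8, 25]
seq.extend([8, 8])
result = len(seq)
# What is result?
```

Trace (tracking result):
seq = [8, 7, 7, 8, 25]  # -> seq = [8, 7, 7, 8, 25]
seq.extend([8, 8])  # -> seq = [8, 7, 7, 8, 25, 8, 8]
result = len(seq)  # -> result = 7

Answer: 7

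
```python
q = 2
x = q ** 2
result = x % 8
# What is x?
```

Answer: 4

Derivation:
Trace (tracking x):
q = 2  # -> q = 2
x = q ** 2  # -> x = 4
result = x % 8  # -> result = 4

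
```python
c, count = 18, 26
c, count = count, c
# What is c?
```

Answer: 26

Derivation:
Trace (tracking c):
c, count = (18, 26)  # -> c = 18, count = 26
c, count = (count, c)  # -> c = 26, count = 18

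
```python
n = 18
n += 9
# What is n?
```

Answer: 27

Derivation:
Trace (tracking n):
n = 18  # -> n = 18
n += 9  # -> n = 27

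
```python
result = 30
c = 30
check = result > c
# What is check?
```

Answer: False

Derivation:
Trace (tracking check):
result = 30  # -> result = 30
c = 30  # -> c = 30
check = result > c  # -> check = False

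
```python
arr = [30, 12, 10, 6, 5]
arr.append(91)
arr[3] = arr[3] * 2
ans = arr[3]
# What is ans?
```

Answer: 12

Derivation:
Trace (tracking ans):
arr = [30, 12, 10, 6, 5]  # -> arr = [30, 12, 10, 6, 5]
arr.append(91)  # -> arr = [30, 12, 10, 6, 5, 91]
arr[3] = arr[3] * 2  # -> arr = [30, 12, 10, 12, 5, 91]
ans = arr[3]  # -> ans = 12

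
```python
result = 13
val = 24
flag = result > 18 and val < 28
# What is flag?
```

Answer: False

Derivation:
Trace (tracking flag):
result = 13  # -> result = 13
val = 24  # -> val = 24
flag = result > 18 and val < 28  # -> flag = False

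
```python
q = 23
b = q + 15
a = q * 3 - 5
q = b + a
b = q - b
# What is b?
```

Answer: 64

Derivation:
Trace (tracking b):
q = 23  # -> q = 23
b = q + 15  # -> b = 38
a = q * 3 - 5  # -> a = 64
q = b + a  # -> q = 102
b = q - b  # -> b = 64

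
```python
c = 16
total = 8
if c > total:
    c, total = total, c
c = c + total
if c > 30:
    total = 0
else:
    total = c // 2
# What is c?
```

Trace (tracking c):
c = 16  # -> c = 16
total = 8  # -> total = 8
if c > total:  # condition is True
    c, total = (total, c)  # -> c = 8, total = 16
c = c + total  # -> c = 24
if c > 30:  # condition is False
else:
    total = c // 2  # -> total = 12

Answer: 24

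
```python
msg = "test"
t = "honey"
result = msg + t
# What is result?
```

Trace (tracking result):
msg = 'test'  # -> msg = 'test'
t = 'honey'  # -> t = 'honey'
result = msg + t  # -> result = 'testhoney'

Answer: 'testhoney'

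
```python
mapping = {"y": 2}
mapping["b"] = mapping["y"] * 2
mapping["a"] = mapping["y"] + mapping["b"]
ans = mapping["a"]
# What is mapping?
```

Answer: {'y': 2, 'b': 4, 'a': 6}

Derivation:
Trace (tracking mapping):
mapping = {'y': 2}  # -> mapping = {'y': 2}
mapping['b'] = mapping['y'] * 2  # -> mapping = {'y': 2, 'b': 4}
mapping['a'] = mapping['y'] + mapping['b']  # -> mapping = {'y': 2, 'b': 4, 'a': 6}
ans = mapping['a']  # -> ans = 6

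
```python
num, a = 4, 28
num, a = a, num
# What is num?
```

Answer: 28

Derivation:
Trace (tracking num):
num, a = (4, 28)  # -> num = 4, a = 28
num, a = (a, num)  # -> num = 28, a = 4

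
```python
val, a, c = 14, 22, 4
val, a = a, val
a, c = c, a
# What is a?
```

Answer: 4

Derivation:
Trace (tracking a):
val, a, c = (14, 22, 4)  # -> val = 14, a = 22, c = 4
val, a = (a, val)  # -> val = 22, a = 14
a, c = (c, a)  # -> a = 4, c = 14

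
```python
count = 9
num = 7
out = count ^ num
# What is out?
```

Trace (tracking out):
count = 9  # -> count = 9
num = 7  # -> num = 7
out = count ^ num  # -> out = 14

Answer: 14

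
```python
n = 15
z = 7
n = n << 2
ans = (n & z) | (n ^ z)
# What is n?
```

Answer: 60

Derivation:
Trace (tracking n):
n = 15  # -> n = 15
z = 7  # -> z = 7
n = n << 2  # -> n = 60
ans = n & z | n ^ z  # -> ans = 63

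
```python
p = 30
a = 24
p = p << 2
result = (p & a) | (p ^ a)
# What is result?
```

Answer: 120

Derivation:
Trace (tracking result):
p = 30  # -> p = 30
a = 24  # -> a = 24
p = p << 2  # -> p = 120
result = p & a | p ^ a  # -> result = 120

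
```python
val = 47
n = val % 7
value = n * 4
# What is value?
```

Trace (tracking value):
val = 47  # -> val = 47
n = val % 7  # -> n = 5
value = n * 4  # -> value = 20

Answer: 20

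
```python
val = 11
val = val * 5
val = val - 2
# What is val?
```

Answer: 53

Derivation:
Trace (tracking val):
val = 11  # -> val = 11
val = val * 5  # -> val = 55
val = val - 2  # -> val = 53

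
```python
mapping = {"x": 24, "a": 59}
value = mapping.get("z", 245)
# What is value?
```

Trace (tracking value):
mapping = {'x': 24, 'a': 59}  # -> mapping = {'x': 24, 'a': 59}
value = mapping.get('z', 245)  # -> value = 245

Answer: 245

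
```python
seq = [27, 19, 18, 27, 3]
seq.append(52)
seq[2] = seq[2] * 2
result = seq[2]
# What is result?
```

Trace (tracking result):
seq = [27, 19, 18, 27, 3]  # -> seq = [27, 19, 18, 27, 3]
seq.append(52)  # -> seq = [27, 19, 18, 27, 3, 52]
seq[2] = seq[2] * 2  # -> seq = [27, 19, 36, 27, 3, 52]
result = seq[2]  # -> result = 36

Answer: 36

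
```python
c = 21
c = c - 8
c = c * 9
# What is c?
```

Answer: 117

Derivation:
Trace (tracking c):
c = 21  # -> c = 21
c = c - 8  # -> c = 13
c = c * 9  # -> c = 117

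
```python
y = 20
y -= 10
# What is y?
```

Trace (tracking y):
y = 20  # -> y = 20
y -= 10  # -> y = 10

Answer: 10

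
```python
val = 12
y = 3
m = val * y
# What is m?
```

Trace (tracking m):
val = 12  # -> val = 12
y = 3  # -> y = 3
m = val * y  # -> m = 36

Answer: 36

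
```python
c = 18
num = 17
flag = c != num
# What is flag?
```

Answer: True

Derivation:
Trace (tracking flag):
c = 18  # -> c = 18
num = 17  # -> num = 17
flag = c != num  # -> flag = True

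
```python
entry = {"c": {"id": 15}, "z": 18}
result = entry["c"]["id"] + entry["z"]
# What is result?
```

Answer: 33

Derivation:
Trace (tracking result):
entry = {'c': {'id': 15}, 'z': 18}  # -> entry = {'c': {'id': 15}, 'z': 18}
result = entry['c']['id'] + entry['z']  # -> result = 33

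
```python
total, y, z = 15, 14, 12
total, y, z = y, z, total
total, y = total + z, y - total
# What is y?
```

Answer: -2

Derivation:
Trace (tracking y):
total, y, z = (15, 14, 12)  # -> total = 15, y = 14, z = 12
total, y, z = (y, z, total)  # -> total = 14, y = 12, z = 15
total, y = (total + z, y - total)  # -> total = 29, y = -2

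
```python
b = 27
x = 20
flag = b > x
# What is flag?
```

Answer: True

Derivation:
Trace (tracking flag):
b = 27  # -> b = 27
x = 20  # -> x = 20
flag = b > x  # -> flag = True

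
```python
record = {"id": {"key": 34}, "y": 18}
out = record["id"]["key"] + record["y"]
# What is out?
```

Answer: 52

Derivation:
Trace (tracking out):
record = {'id': {'key': 34}, 'y': 18}  # -> record = {'id': {'key': 34}, 'y': 18}
out = record['id']['key'] + record['y']  # -> out = 52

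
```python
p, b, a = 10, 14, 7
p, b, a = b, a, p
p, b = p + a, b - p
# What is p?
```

Trace (tracking p):
p, b, a = (10, 14, 7)  # -> p = 10, b = 14, a = 7
p, b, a = (b, a, p)  # -> p = 14, b = 7, a = 10
p, b = (p + a, b - p)  # -> p = 24, b = -7

Answer: 24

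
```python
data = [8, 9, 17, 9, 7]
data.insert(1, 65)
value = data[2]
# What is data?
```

Trace (tracking data):
data = [8, 9, 17, 9, 7]  # -> data = [8, 9, 17, 9, 7]
data.insert(1, 65)  # -> data = [8, 65, 9, 17, 9, 7]
value = data[2]  # -> value = 9

Answer: [8, 65, 9, 17, 9, 7]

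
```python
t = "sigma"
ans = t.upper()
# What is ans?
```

Trace (tracking ans):
t = 'sigma'  # -> t = 'sigma'
ans = t.upper()  # -> ans = 'SIGMA'

Answer: 'SIGMA'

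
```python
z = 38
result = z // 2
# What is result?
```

Trace (tracking result):
z = 38  # -> z = 38
result = z // 2  # -> result = 19

Answer: 19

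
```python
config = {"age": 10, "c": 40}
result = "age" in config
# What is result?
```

Answer: True

Derivation:
Trace (tracking result):
config = {'age': 10, 'c': 40}  # -> config = {'age': 10, 'c': 40}
result = 'age' in config  # -> result = True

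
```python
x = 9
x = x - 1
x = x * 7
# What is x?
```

Trace (tracking x):
x = 9  # -> x = 9
x = x - 1  # -> x = 8
x = x * 7  # -> x = 56

Answer: 56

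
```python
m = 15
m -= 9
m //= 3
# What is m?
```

Trace (tracking m):
m = 15  # -> m = 15
m -= 9  # -> m = 6
m //= 3  # -> m = 2

Answer: 2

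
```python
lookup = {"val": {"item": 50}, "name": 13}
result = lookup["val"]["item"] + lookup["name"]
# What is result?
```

Trace (tracking result):
lookup = {'val': {'item': 50}, 'name': 13}  # -> lookup = {'val': {'item': 50}, 'name': 13}
result = lookup['val']['item'] + lookup['name']  # -> result = 63

Answer: 63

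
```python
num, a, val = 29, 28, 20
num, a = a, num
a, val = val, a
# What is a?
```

Trace (tracking a):
num, a, val = (29, 28, 20)  # -> num = 29, a = 28, val = 20
num, a = (a, num)  # -> num = 28, a = 29
a, val = (val, a)  # -> a = 20, val = 29

Answer: 20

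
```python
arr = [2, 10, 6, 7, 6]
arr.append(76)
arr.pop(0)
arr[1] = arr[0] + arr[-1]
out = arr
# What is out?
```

Answer: [10, 86, 7, 6, 76]

Derivation:
Trace (tracking out):
arr = [2, 10, 6, 7, 6]  # -> arr = [2, 10, 6, 7, 6]
arr.append(76)  # -> arr = [2, 10, 6, 7, 6, 76]
arr.pop(0)  # -> arr = [10, 6, 7, 6, 76]
arr[1] = arr[0] + arr[-1]  # -> arr = [10, 86, 7, 6, 76]
out = arr  # -> out = [10, 86, 7, 6, 76]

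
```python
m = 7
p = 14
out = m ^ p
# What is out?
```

Answer: 9

Derivation:
Trace (tracking out):
m = 7  # -> m = 7
p = 14  # -> p = 14
out = m ^ p  # -> out = 9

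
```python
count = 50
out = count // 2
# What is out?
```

Trace (tracking out):
count = 50  # -> count = 50
out = count // 2  # -> out = 25

Answer: 25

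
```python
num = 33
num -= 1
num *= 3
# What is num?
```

Trace (tracking num):
num = 33  # -> num = 33
num -= 1  # -> num = 32
num *= 3  # -> num = 96

Answer: 96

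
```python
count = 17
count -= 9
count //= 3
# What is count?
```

Trace (tracking count):
count = 17  # -> count = 17
count -= 9  # -> count = 8
count //= 3  # -> count = 2

Answer: 2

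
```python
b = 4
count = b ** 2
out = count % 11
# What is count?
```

Answer: 16

Derivation:
Trace (tracking count):
b = 4  # -> b = 4
count = b ** 2  # -> count = 16
out = count % 11  # -> out = 5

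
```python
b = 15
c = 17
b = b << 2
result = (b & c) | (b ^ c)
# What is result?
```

Trace (tracking result):
b = 15  # -> b = 15
c = 17  # -> c = 17
b = b << 2  # -> b = 60
result = b & c | b ^ c  # -> result = 61

Answer: 61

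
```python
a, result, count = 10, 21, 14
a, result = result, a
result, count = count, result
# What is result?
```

Trace (tracking result):
a, result, count = (10, 21, 14)  # -> a = 10, result = 21, count = 14
a, result = (result, a)  # -> a = 21, result = 10
result, count = (count, result)  # -> result = 14, count = 10

Answer: 14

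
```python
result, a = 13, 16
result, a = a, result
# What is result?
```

Trace (tracking result):
result, a = (13, 16)  # -> result = 13, a = 16
result, a = (a, result)  # -> result = 16, a = 13

Answer: 16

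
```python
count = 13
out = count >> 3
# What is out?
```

Trace (tracking out):
count = 13  # -> count = 13
out = count >> 3  # -> out = 1

Answer: 1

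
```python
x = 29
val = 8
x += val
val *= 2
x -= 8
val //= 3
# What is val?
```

Trace (tracking val):
x = 29  # -> x = 29
val = 8  # -> val = 8
x += val  # -> x = 37
val *= 2  # -> val = 16
x -= 8  # -> x = 29
val //= 3  # -> val = 5

Answer: 5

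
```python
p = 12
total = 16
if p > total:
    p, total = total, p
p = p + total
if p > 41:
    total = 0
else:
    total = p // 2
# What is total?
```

Answer: 14

Derivation:
Trace (tracking total):
p = 12  # -> p = 12
total = 16  # -> total = 16
if p > total:  # condition is False
p = p + total  # -> p = 28
if p > 41:  # condition is False
else:
    total = p // 2  # -> total = 14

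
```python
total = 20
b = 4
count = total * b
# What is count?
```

Answer: 80

Derivation:
Trace (tracking count):
total = 20  # -> total = 20
b = 4  # -> b = 4
count = total * b  # -> count = 80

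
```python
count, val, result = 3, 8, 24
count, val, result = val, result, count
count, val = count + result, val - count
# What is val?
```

Answer: 16

Derivation:
Trace (tracking val):
count, val, result = (3, 8, 24)  # -> count = 3, val = 8, result = 24
count, val, result = (val, result, count)  # -> count = 8, val = 24, result = 3
count, val = (count + result, val - count)  # -> count = 11, val = 16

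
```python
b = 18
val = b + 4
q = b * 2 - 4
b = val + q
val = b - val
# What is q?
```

Answer: 32

Derivation:
Trace (tracking q):
b = 18  # -> b = 18
val = b + 4  # -> val = 22
q = b * 2 - 4  # -> q = 32
b = val + q  # -> b = 54
val = b - val  # -> val = 32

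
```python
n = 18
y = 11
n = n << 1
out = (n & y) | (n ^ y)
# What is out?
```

Trace (tracking out):
n = 18  # -> n = 18
y = 11  # -> y = 11
n = n << 1  # -> n = 36
out = n & y | n ^ y  # -> out = 47

Answer: 47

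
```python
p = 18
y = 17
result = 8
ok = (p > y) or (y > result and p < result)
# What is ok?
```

Answer: True

Derivation:
Trace (tracking ok):
p = 18  # -> p = 18
y = 17  # -> y = 17
result = 8  # -> result = 8
ok = p > y or (y > result and p < result)  # -> ok = True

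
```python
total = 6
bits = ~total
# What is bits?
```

Trace (tracking bits):
total = 6  # -> total = 6
bits = ~total  # -> bits = -7

Answer: -7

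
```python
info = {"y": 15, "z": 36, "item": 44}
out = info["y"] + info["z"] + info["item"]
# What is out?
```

Trace (tracking out):
info = {'y': 15, 'z': 36, 'item': 44}  # -> info = {'y': 15, 'z': 36, 'item': 44}
out = info['y'] + info['z'] + info['item']  # -> out = 95

Answer: 95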